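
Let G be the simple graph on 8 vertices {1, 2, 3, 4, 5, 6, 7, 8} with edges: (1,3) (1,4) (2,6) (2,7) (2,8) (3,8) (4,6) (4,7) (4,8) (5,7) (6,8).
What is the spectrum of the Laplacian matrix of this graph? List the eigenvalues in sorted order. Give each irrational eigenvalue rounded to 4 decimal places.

With the vertex order [1, 2, 3, 4, 5, 6, 7, 8], the degrees are [2, 3, 2, 4, 1, 3, 3, 4], giving D = diag(2, 3, 2, 4, 1, 3, 3, 4) and L = D - A. Diagonalising L (or applying a numerical eigensolver to the 8x8 matrix) gives the spectrum above. There is one zero in the spectrum, matching the 1 component. By the matrix-tree theorem the graph has (1/8) * product of the nonzero eigenvalues = 85 spanning trees.

[0, 0.6269, 1.3142, 2.4971, 3.1287, 3.7602, 4.7198, 5.9532]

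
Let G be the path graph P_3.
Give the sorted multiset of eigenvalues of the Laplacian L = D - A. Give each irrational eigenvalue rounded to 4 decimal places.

The graph has 3 vertices and degree multiset [2, 1, 1]; D is the diagonal matrix of degrees and L = D - A. Since every row of L sums to 0, the all-ones vector is in the kernel and 0 is an eigenvalue. There is one zero in the spectrum, matching the 1 component.

[0, 1, 3]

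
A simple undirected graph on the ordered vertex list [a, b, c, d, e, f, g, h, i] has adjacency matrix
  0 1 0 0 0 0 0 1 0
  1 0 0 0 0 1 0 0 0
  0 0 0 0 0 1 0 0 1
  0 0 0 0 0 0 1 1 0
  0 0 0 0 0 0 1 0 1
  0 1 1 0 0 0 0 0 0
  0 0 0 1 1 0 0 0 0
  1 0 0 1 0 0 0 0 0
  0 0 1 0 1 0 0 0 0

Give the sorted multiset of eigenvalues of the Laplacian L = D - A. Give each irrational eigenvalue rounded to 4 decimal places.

Reading degrees in the order [a, b, c, d, e, f, g, h, i] gives [2, 2, 2, 2, 2, 2, 2, 2, 2]; set D = diag(2, 2, 2, 2, 2, 2, 2, 2, 2) and form L = D - A. L is symmetric positive semidefinite, so every eigenvalue is real and nonnegative. The eigenvalues sum to 18, which equals trace(L) = 2|E|. The largest eigenvalue, 3.8794, is at most the vertex count 9.

[0, 0.4679, 0.4679, 1.6527, 1.6527, 3, 3, 3.8794, 3.8794]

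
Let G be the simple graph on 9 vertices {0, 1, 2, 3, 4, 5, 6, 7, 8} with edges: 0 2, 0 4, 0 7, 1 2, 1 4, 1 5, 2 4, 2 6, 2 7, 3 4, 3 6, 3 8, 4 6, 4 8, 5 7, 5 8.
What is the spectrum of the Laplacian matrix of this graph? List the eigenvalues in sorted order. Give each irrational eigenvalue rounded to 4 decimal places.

With the vertex order [0, 1, 2, 3, 4, 5, 6, 7, 8], the degrees are [3, 3, 5, 3, 6, 3, 3, 3, 3], giving D = diag(3, 3, 5, 3, 6, 3, 3, 3, 3) and L = D - A. Since every row of L sums to 0, the all-ones vector is in the kernel and 0 is an eigenvalue. The single zero eigenvalue shows the graph is connected. The eigenvalues sum to 32, which equals trace(L) = 2|E|.

[0, 1.5343, 1.9831, 2.6677, 3.4143, 4.2489, 4.7228, 6.2598, 7.1691]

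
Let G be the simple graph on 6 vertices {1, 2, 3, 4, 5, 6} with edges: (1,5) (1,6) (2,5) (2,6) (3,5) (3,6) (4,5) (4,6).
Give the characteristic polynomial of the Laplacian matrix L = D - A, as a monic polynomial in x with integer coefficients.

x^6 - 16x^5 + 96x^4 - 272x^3 + 368x^2 - 192x

Each diagonal entry of L is the vertex degree and each off-diagonal entry is -1 where an edge is present, 0 otherwise; in the order [1, 2, 3, 4, 5, 6] the diagonal is [2, 2, 2, 2, 4, 4]. The eigenvalues of L are [0, 2, 2, 2, 4, 6]; the characteristic polynomial is the product of (x - lambda_i), which multiplies out to x^6 - 16x^5 + 96x^4 - 272x^3 + 368x^2 - 192x. Since p(0) = det(-L) = 0, x divides p(x). There is one zero in the spectrum, matching the 1 component.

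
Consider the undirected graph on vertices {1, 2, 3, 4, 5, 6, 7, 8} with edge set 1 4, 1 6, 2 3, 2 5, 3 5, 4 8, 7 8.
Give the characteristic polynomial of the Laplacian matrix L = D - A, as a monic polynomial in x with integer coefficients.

With the vertex order [1, 2, 3, 4, 5, 6, 7, 8], the degrees are [2, 2, 2, 2, 2, 1, 1, 2], giving D = diag(2, 2, 2, 2, 2, 1, 1, 2) and L = D - A. Computing det(xI - L) by cofactor expansion (or equivalently via sum-over-permutations) gives x^8 - 14x^7 + 78x^6 - 218x^5 + 314x^4 - 210x^3 + 45x^2. Since p(0) = det(-L) = 0, x divides p(x).

x^8 - 14x^7 + 78x^6 - 218x^5 + 314x^4 - 210x^3 + 45x^2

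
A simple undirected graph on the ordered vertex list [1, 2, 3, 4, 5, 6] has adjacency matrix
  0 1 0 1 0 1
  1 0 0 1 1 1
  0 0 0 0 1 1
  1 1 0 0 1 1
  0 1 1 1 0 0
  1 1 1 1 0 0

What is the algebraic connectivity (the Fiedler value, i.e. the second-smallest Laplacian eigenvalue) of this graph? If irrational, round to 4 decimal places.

1.7857

Each diagonal entry of L is the vertex degree and each off-diagonal entry is -1 where an edge is present, 0 otherwise; in the order [1, 2, 3, 4, 5, 6] the diagonal is [3, 4, 2, 4, 3, 4]. The smallest Laplacian eigenvalue is always 0. The next one, lambda_2 = 1.7857, measures how hard the graph is to disconnect: larger values mean better connectivity. The largest eigenvalue, 5.6751, is at most the vertex count 6.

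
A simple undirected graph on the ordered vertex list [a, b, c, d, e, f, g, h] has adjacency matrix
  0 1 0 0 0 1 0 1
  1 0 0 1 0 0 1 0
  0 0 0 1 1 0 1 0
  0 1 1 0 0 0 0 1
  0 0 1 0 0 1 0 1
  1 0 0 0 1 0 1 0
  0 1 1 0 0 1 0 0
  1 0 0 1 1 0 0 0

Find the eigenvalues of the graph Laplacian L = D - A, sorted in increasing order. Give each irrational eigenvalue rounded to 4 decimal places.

[0, 2, 2, 2, 4, 4, 4, 6]

Reading degrees in the order [a, b, c, d, e, f, g, h] gives [3, 3, 3, 3, 3, 3, 3, 3]; set D = diag(3, 3, 3, 3, 3, 3, 3, 3) and form L = D - A. The multiplicity of 0 as a Laplacian eigenvalue equals the number of connected components. The single zero eigenvalue shows the graph is connected. By the matrix-tree theorem the graph has (1/8) * product of the nonzero eigenvalues = 384 spanning trees.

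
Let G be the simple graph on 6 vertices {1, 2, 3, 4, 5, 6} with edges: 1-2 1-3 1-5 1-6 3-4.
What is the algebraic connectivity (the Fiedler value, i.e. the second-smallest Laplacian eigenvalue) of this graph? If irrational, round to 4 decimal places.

Each diagonal entry of L is the vertex degree and each off-diagonal entry is -1 where an edge is present, 0 otherwise; in the order [1, 2, 3, 4, 5, 6] the diagonal is [4, 1, 2, 1, 1, 1]. Computing the eigenvalues of L and sorting gives [0, 0.4859, 1, 1, 2.4280, 5.0861]. The Fiedler value lambda_2 = 0.4859 is strictly positive, so the graph is connected. The largest eigenvalue, 5.0861, is at most the vertex count 6.

0.4859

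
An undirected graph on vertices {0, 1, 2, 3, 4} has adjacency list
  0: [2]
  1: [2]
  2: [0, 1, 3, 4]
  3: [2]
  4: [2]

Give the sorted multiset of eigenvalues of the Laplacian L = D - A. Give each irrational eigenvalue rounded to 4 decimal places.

Each diagonal entry of L is the vertex degree and each off-diagonal entry is -1 where an edge is present, 0 otherwise; in the order [0, 1, 2, 3, 4] the diagonal is [1, 1, 4, 1, 1]. Diagonalising L (or applying a numerical eigensolver to the 5x5 matrix) gives the spectrum above. There is one zero in the spectrum, matching the 1 component. The largest eigenvalue, 5, is at most the vertex count 5.

[0, 1, 1, 1, 5]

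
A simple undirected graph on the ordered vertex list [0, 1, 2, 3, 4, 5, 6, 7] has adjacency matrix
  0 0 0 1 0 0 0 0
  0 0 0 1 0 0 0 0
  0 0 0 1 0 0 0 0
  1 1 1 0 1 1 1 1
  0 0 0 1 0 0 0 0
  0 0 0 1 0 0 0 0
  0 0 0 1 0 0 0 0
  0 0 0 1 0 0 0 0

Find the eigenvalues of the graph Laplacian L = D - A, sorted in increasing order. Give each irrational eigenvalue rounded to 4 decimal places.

[0, 1, 1, 1, 1, 1, 1, 8]

With the vertex order [0, 1, 2, 3, 4, 5, 6, 7], the degrees are [1, 1, 1, 7, 1, 1, 1, 1], giving D = diag(1, 1, 1, 7, 1, 1, 1, 1) and L = D - A. The multiplicity of 0 as a Laplacian eigenvalue equals the number of connected components. By the matrix-tree theorem the graph has (1/8) * product of the nonzero eigenvalues = 1 spanning tree. There is one zero in the spectrum, matching the 1 component.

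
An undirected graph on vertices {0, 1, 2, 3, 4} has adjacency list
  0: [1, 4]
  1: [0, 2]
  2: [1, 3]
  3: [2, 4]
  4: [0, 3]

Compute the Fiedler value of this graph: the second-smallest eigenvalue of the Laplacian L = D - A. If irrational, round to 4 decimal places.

1.3820

Reading degrees in the order [0, 1, 2, 3, 4] gives [2, 2, 2, 2, 2]; set D = diag(2, 2, 2, 2, 2) and form L = D - A. The sorted Laplacian eigenvalues are [0, 1.3820, 1.3820, 3.6180, 3.6180]; the algebraic connectivity is the second entry, 1.3820. There is one zero in the spectrum, matching the 1 component.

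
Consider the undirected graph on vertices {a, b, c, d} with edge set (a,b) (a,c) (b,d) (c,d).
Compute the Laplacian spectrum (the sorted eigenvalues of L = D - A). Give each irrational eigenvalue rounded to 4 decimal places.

[0, 2, 2, 4]

With the vertex order [a, b, c, d], the degrees are [2, 2, 2, 2], giving D = diag(2, 2, 2, 2) and L = D - A. The multiplicity of 0 as a Laplacian eigenvalue equals the number of connected components. The single zero eigenvalue shows the graph is connected. There is one zero in the spectrum, matching the 1 component.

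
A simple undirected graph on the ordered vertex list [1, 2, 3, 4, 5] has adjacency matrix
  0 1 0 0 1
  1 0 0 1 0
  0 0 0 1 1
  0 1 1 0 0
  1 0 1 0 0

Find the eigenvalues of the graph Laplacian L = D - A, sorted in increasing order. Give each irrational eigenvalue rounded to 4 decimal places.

Each diagonal entry of L is the vertex degree and each off-diagonal entry is -1 where an edge is present, 0 otherwise; in the order [1, 2, 3, 4, 5] the diagonal is [2, 2, 2, 2, 2]. Diagonalising L (or applying a numerical eigensolver to the 5x5 matrix) gives the spectrum above. The single zero eigenvalue shows the graph is connected. The largest eigenvalue, 3.6180, is at most the vertex count 5.

[0, 1.3820, 1.3820, 3.6180, 3.6180]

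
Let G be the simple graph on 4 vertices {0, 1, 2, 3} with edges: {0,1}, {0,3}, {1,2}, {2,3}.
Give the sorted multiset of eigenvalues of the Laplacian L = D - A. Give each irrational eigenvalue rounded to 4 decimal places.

[0, 2, 2, 4]

Each diagonal entry of L is the vertex degree and each off-diagonal entry is -1 where an edge is present, 0 otherwise; in the order [0, 1, 2, 3] the diagonal is [2, 2, 2, 2]. Diagonalising L (or applying a numerical eigensolver to the 4x4 matrix) gives the spectrum above. By the matrix-tree theorem the graph has (1/4) * product of the nonzero eigenvalues = 4 spanning trees.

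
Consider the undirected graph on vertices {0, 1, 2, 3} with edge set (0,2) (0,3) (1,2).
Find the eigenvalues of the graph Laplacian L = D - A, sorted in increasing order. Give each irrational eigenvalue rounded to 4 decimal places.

Reading degrees in the order [0, 1, 2, 3] gives [2, 1, 2, 1]; set D = diag(2, 1, 2, 1) and form L = D - A. Since every row of L sums to 0, the all-ones vector is in the kernel and 0 is an eigenvalue. The single zero eigenvalue shows the graph is connected.

[0, 0.5858, 2, 3.4142]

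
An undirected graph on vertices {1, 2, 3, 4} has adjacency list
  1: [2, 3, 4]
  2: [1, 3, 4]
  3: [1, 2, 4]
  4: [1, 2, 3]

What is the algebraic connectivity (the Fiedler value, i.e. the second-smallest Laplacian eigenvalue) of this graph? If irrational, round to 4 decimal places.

With the vertex order [1, 2, 3, 4], the degrees are [3, 3, 3, 3], giving D = diag(3, 3, 3, 3) and L = D - A. Computing the eigenvalues of L and sorting gives [0, 4, 4, 4]. The Fiedler value lambda_2 = 4 is strictly positive, so the graph is connected. There is one zero in the spectrum, matching the 1 component. By the matrix-tree theorem the graph has (1/4) * product of the nonzero eigenvalues = 16 spanning trees.

4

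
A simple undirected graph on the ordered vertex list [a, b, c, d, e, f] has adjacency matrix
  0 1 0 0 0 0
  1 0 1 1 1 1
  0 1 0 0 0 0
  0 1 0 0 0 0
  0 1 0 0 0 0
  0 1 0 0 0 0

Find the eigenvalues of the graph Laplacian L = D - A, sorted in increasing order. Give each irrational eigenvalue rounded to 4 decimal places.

Reading degrees in the order [a, b, c, d, e, f] gives [1, 5, 1, 1, 1, 1]; set D = diag(1, 5, 1, 1, 1, 1) and form L = D - A. The multiplicity of 0 as a Laplacian eigenvalue equals the number of connected components. The single zero eigenvalue shows the graph is connected. The eigenvalues sum to 10, which equals trace(L) = 2|E|. By the matrix-tree theorem the graph has (1/6) * product of the nonzero eigenvalues = 1 spanning tree.

[0, 1, 1, 1, 1, 6]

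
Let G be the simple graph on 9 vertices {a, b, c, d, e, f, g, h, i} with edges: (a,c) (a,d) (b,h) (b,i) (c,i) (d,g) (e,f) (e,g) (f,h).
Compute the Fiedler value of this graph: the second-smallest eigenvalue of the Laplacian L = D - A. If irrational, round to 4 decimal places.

Each diagonal entry of L is the vertex degree and each off-diagonal entry is -1 where an edge is present, 0 otherwise; in the order [a, b, c, d, e, f, g, h, i] the diagonal is [2, 2, 2, 2, 2, 2, 2, 2, 2]. Computing the eigenvalues of L and sorting gives [0, 0.4679, 0.4679, 1.6527, 1.6527, 3, 3, 3.8794, 3.8794]. The Fiedler value lambda_2 = 0.4679 is strictly positive, so the graph is connected. By the matrix-tree theorem the graph has (1/9) * product of the nonzero eigenvalues = 9 spanning trees. The largest eigenvalue, 3.8794, is at most the vertex count 9.

0.4679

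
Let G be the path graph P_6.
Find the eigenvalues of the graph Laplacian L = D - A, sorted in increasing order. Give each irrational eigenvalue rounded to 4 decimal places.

The graph has 6 vertices and degree multiset [2, 2, 2, 2, 1, 1]; D is the diagonal matrix of degrees and L = D - A. Since every row of L sums to 0, the all-ones vector is in the kernel and 0 is an eigenvalue. The single zero eigenvalue shows the graph is connected. The eigenvalues sum to 10, which equals trace(L) = 2|E|. The largest eigenvalue, 3.7321, is at most the vertex count 6.

[0, 0.2679, 1, 2, 3, 3.7321]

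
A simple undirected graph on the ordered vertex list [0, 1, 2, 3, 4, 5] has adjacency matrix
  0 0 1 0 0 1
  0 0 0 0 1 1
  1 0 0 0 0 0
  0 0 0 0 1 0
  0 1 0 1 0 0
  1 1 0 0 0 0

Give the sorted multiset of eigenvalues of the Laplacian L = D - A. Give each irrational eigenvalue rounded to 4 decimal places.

Reading degrees in the order [0, 1, 2, 3, 4, 5] gives [2, 2, 1, 1, 2, 2]; set D = diag(2, 2, 1, 1, 2, 2) and form L = D - A. L is symmetric positive semidefinite, so every eigenvalue is real and nonnegative. The single zero eigenvalue shows the graph is connected.

[0, 0.2679, 1, 2, 3, 3.7321]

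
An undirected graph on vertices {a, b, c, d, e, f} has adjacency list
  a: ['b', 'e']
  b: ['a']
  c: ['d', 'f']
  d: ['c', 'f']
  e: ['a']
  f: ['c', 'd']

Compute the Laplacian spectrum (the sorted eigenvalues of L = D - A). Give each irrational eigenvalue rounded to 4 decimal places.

With the vertex order [a, b, c, d, e, f], the degrees are [2, 1, 2, 2, 1, 2], giving D = diag(2, 1, 2, 2, 1, 2) and L = D - A. The multiplicity of 0 as a Laplacian eigenvalue equals the number of connected components. The 2 zero eigenvalues correspond to the 2 connected components. The eigenvalues sum to 10, which equals trace(L) = 2|E|.

[0, 0, 1, 3, 3, 3]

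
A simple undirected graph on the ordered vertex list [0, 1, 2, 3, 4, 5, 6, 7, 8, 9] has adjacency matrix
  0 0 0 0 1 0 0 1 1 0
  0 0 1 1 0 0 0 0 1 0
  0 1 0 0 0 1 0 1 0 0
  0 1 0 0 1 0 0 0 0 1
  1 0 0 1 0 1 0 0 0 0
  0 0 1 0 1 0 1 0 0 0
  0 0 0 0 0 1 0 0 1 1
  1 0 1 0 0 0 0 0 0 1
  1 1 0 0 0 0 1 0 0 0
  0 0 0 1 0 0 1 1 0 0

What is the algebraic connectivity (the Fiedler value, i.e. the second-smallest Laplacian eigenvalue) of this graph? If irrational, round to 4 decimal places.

2

With the vertex order [0, 1, 2, 3, 4, 5, 6, 7, 8, 9], the degrees are [3, 3, 3, 3, 3, 3, 3, 3, 3, 3], giving D = diag(3, 3, 3, 3, 3, 3, 3, 3, 3, 3) and L = D - A. The sorted Laplacian eigenvalues are [0, 2, 2, 2, 2, 2, 5, 5, 5, 5]; the algebraic connectivity is the second entry, 2. There is one zero in the spectrum, matching the 1 component.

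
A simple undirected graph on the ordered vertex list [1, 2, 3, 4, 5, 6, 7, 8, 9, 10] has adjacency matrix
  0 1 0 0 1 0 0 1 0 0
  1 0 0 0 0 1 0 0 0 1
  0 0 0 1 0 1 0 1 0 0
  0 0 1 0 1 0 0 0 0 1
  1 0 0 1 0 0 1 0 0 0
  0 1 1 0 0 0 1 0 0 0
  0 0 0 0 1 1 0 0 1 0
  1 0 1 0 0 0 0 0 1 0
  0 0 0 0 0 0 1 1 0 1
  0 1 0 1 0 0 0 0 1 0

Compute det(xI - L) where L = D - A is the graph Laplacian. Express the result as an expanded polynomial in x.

With the vertex order [1, 2, 3, 4, 5, 6, 7, 8, 9, 10], the degrees are [3, 3, 3, 3, 3, 3, 3, 3, 3, 3], giving D = diag(3, 3, 3, 3, 3, 3, 3, 3, 3, 3) and L = D - A. L has integer entries, so p(x) = det(xI - L) has integer coefficients. Expanding the determinant yields x^10 - 30x^9 + 390x^8 - 2880x^7 + 13305x^6 - 39882x^5 + 77640x^4 - 94800x^3 + 66000x^2 - 20000x. The constant term is 0 because L is singular (the all-ones vector lies in its kernel). The largest eigenvalue, 5, is at most the vertex count 10.

x^10 - 30x^9 + 390x^8 - 2880x^7 + 13305x^6 - 39882x^5 + 77640x^4 - 94800x^3 + 66000x^2 - 20000x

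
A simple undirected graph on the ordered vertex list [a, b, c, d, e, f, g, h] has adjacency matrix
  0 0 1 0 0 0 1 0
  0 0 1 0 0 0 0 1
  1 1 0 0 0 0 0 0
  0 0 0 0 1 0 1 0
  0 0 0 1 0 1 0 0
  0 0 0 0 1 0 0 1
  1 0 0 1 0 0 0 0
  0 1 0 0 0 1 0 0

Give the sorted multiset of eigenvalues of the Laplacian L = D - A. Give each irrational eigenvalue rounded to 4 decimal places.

Reading degrees in the order [a, b, c, d, e, f, g, h] gives [2, 2, 2, 2, 2, 2, 2, 2]; set D = diag(2, 2, 2, 2, 2, 2, 2, 2) and form L = D - A. Since every row of L sums to 0, the all-ones vector is in the kernel and 0 is an eigenvalue. The single zero eigenvalue shows the graph is connected.

[0, 0.5858, 0.5858, 2, 2, 3.4142, 3.4142, 4]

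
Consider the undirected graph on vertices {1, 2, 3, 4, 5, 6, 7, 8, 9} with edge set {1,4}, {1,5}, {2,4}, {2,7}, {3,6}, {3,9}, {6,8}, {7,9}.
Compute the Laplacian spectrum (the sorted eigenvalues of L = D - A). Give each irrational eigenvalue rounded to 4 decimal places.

With the vertex order [1, 2, 3, 4, 5, 6, 7, 8, 9], the degrees are [2, 2, 2, 2, 1, 2, 2, 1, 2], giving D = diag(2, 2, 2, 2, 1, 2, 2, 1, 2) and L = D - A. The multiplicity of 0 as a Laplacian eigenvalue equals the number of connected components.

[0, 0.1206, 0.4679, 1, 1.6527, 2.3473, 3, 3.5321, 3.8794]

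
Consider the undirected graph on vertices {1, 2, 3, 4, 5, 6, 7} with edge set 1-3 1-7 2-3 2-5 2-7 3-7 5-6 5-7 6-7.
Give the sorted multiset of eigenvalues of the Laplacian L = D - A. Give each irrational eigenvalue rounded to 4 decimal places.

[0, 0, 1.3820, 2.3820, 3.6180, 4.6180, 6]

Each diagonal entry of L is the vertex degree and each off-diagonal entry is -1 where an edge is present, 0 otherwise; in the order [1, 2, 3, 4, 5, 6, 7] the diagonal is [2, 3, 3, 0, 3, 2, 5]. Since every row of L sums to 0, the all-ones vector is in the kernel and 0 is an eigenvalue. The 2 zero eigenvalues correspond to the 2 connected components. There are 2 zeros in the spectrum, matching the 2 components. The eigenvalues sum to 18, which equals trace(L) = 2|E|.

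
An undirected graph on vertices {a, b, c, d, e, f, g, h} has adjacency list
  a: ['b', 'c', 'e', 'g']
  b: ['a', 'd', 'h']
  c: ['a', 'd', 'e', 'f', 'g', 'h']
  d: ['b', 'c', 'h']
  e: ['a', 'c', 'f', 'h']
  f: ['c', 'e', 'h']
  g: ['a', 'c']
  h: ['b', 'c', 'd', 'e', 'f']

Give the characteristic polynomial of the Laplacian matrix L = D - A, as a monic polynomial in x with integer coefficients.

x^8 - 30x^7 + 373x^6 - 2484x^5 + 9537x^4 - 21034x^3 + 24589x^2 - 11728x

Reading degrees in the order [a, b, c, d, e, f, g, h] gives [4, 3, 6, 3, 4, 3, 2, 5]; set D = diag(4, 3, 6, 3, 4, 3, 2, 5) and form L = D - A. Computing det(xI - L) by cofactor expansion (or equivalently via sum-over-permutations) gives x^8 - 30x^7 + 373x^6 - 2484x^5 + 9537x^4 - 21034x^3 + 24589x^2 - 11728x. The coefficient of x^7 equals -trace(L) = -30, matching the sum of degrees. There is one zero in the spectrum, matching the 1 component.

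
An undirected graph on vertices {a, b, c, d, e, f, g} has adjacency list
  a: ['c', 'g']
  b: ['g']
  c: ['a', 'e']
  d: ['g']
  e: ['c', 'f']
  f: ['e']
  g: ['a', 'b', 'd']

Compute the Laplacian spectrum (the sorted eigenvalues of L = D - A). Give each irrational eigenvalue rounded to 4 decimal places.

With the vertex order [a, b, c, d, e, f, g], the degrees are [2, 1, 2, 1, 2, 1, 3], giving D = diag(2, 1, 2, 1, 2, 1, 3) and L = D - A. The multiplicity of 0 as a Laplacian eigenvalue equals the number of connected components. There is one zero in the spectrum, matching the 1 component. The eigenvalues sum to 12, which equals trace(L) = 2|E|.

[0, 0.2254, 1, 1, 2.1859, 3.3604, 4.2283]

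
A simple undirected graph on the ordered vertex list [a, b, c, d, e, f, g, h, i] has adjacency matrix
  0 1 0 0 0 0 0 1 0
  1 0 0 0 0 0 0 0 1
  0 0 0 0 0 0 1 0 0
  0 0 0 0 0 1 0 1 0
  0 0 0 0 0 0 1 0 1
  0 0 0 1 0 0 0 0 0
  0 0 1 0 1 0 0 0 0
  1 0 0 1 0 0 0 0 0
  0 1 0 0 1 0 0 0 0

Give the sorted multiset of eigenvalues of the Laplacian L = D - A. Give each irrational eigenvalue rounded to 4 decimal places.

[0, 0.1206, 0.4679, 1, 1.6527, 2.3473, 3, 3.5321, 3.8794]

Each diagonal entry of L is the vertex degree and each off-diagonal entry is -1 where an edge is present, 0 otherwise; in the order [a, b, c, d, e, f, g, h, i] the diagonal is [2, 2, 1, 2, 2, 1, 2, 2, 2]. L is symmetric positive semidefinite, so every eigenvalue is real and nonnegative. The eigenvalues sum to 16, which equals trace(L) = 2|E|. By the matrix-tree theorem the graph has (1/9) * product of the nonzero eigenvalues = 1 spanning tree.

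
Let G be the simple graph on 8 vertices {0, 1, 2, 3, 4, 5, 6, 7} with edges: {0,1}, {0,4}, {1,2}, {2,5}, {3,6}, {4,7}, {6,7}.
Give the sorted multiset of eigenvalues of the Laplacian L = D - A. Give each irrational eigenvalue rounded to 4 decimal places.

[0, 0.1522, 0.5858, 1.2346, 2, 2.7654, 3.4142, 3.8478]

Reading degrees in the order [0, 1, 2, 3, 4, 5, 6, 7] gives [2, 2, 2, 1, 2, 1, 2, 2]; set D = diag(2, 2, 2, 1, 2, 1, 2, 2) and form L = D - A. The multiplicity of 0 as a Laplacian eigenvalue equals the number of connected components. By the matrix-tree theorem the graph has (1/8) * product of the nonzero eigenvalues = 1 spanning tree. The largest eigenvalue, 3.8478, is at most the vertex count 8.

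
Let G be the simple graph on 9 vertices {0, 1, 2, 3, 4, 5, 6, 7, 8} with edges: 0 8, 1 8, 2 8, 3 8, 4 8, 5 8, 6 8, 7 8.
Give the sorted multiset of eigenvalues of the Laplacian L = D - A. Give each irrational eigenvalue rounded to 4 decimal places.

[0, 1, 1, 1, 1, 1, 1, 1, 9]

Each diagonal entry of L is the vertex degree and each off-diagonal entry is -1 where an edge is present, 0 otherwise; in the order [0, 1, 2, 3, 4, 5, 6, 7, 8] the diagonal is [1, 1, 1, 1, 1, 1, 1, 1, 8]. The multiplicity of 0 as a Laplacian eigenvalue equals the number of connected components. The largest eigenvalue, 9, is at most the vertex count 9.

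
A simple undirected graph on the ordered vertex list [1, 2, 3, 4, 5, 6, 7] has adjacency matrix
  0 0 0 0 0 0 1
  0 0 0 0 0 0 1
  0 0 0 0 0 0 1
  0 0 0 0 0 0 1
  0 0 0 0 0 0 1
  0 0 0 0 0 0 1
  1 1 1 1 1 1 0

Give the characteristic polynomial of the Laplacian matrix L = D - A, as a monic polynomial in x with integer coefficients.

x^7 - 12x^6 + 45x^5 - 80x^4 + 75x^3 - 36x^2 + 7x

Each diagonal entry of L is the vertex degree and each off-diagonal entry is -1 where an edge is present, 0 otherwise; in the order [1, 2, 3, 4, 5, 6, 7] the diagonal is [1, 1, 1, 1, 1, 1, 6]. The eigenvalues of L are [0, 1, 1, 1, 1, 1, 7]; the characteristic polynomial is the product of (x - lambda_i), which multiplies out to x^7 - 12x^6 + 45x^5 - 80x^4 + 75x^3 - 36x^2 + 7x. The coefficient of x^6 equals -trace(L) = -12, matching the sum of degrees. The largest eigenvalue, 7, is at most the vertex count 7. The eigenvalues sum to 12, which equals trace(L) = 2|E|.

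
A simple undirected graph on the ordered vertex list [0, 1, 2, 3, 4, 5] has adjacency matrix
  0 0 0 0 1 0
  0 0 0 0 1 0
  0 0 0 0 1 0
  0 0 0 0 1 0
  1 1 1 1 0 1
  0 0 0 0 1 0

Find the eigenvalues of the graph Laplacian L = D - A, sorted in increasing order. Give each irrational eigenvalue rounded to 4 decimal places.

[0, 1, 1, 1, 1, 6]

Reading degrees in the order [0, 1, 2, 3, 4, 5] gives [1, 1, 1, 1, 5, 1]; set D = diag(1, 1, 1, 1, 5, 1) and form L = D - A. The multiplicity of 0 as a Laplacian eigenvalue equals the number of connected components. There is one zero in the spectrum, matching the 1 component. The eigenvalues sum to 10, which equals trace(L) = 2|E|.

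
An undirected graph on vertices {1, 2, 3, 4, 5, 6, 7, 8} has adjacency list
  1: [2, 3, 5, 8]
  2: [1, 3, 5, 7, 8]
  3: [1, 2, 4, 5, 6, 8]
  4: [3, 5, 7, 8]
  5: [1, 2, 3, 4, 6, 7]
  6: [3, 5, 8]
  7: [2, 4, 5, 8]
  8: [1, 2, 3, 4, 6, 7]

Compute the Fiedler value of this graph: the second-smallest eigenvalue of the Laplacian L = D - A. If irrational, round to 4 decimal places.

2.8817

Each diagonal entry of L is the vertex degree and each off-diagonal entry is -1 where an edge is present, 0 otherwise; in the order [1, 2, 3, 4, 5, 6, 7, 8] the diagonal is [4, 5, 6, 4, 6, 3, 4, 6]. The smallest Laplacian eigenvalue is always 0. The next one, lambda_2 = 2.8817, measures how hard the graph is to disconnect: larger values mean better connectivity. By the matrix-tree theorem the graph has (1/8) * product of the nonzero eigenvalues = 11532 spanning trees. The largest eigenvalue, 8, is at most the vertex count 8.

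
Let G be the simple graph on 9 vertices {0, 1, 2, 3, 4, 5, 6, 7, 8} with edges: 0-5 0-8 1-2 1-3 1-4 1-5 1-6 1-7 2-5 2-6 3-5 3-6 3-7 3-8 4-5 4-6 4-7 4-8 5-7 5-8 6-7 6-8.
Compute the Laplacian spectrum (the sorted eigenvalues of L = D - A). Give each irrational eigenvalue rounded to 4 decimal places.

[0, 1.7892, 3.0393, 4.9853, 5, 6.4815, 6.6414, 7.4949, 8.5683]

With the vertex order [0, 1, 2, 3, 4, 5, 6, 7, 8], the degrees are [2, 6, 3, 5, 5, 7, 6, 5, 5], giving D = diag(2, 6, 3, 5, 5, 7, 6, 5, 5) and L = D - A. L is symmetric positive semidefinite, so every eigenvalue is real and nonnegative. The eigenvalues sum to 44, which equals trace(L) = 2|E|.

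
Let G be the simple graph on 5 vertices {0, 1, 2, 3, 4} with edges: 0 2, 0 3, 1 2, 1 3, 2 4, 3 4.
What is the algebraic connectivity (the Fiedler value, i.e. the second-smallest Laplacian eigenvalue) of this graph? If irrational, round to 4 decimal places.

2

Reading degrees in the order [0, 1, 2, 3, 4] gives [2, 2, 3, 3, 2]; set D = diag(2, 2, 3, 3, 2) and form L = D - A. The smallest Laplacian eigenvalue is always 0. The next one, lambda_2 = 2, measures how hard the graph is to disconnect: larger values mean better connectivity. The largest eigenvalue, 5, is at most the vertex count 5.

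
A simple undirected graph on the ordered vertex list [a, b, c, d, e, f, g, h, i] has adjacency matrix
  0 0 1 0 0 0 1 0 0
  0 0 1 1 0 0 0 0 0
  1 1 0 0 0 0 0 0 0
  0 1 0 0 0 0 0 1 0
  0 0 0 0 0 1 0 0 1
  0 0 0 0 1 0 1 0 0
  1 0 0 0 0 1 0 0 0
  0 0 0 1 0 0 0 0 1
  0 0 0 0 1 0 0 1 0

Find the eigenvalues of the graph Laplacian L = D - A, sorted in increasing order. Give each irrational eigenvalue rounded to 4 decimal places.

Reading degrees in the order [a, b, c, d, e, f, g, h, i] gives [2, 2, 2, 2, 2, 2, 2, 2, 2]; set D = diag(2, 2, 2, 2, 2, 2, 2, 2, 2) and form L = D - A. L is symmetric positive semidefinite, so every eigenvalue is real and nonnegative. There is one zero in the spectrum, matching the 1 component. By the matrix-tree theorem the graph has (1/9) * product of the nonzero eigenvalues = 9 spanning trees.

[0, 0.4679, 0.4679, 1.6527, 1.6527, 3, 3, 3.8794, 3.8794]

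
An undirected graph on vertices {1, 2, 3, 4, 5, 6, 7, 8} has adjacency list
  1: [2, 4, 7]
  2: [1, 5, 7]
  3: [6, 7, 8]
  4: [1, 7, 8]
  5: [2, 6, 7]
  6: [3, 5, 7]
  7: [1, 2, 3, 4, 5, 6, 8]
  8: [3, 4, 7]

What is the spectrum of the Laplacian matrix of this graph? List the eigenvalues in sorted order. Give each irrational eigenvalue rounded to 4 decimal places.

[0, 1.7530, 1.7530, 3.4450, 3.4450, 4.8019, 4.8019, 8]

With the vertex order [1, 2, 3, 4, 5, 6, 7, 8], the degrees are [3, 3, 3, 3, 3, 3, 7, 3], giving D = diag(3, 3, 3, 3, 3, 3, 7, 3) and L = D - A. L is symmetric positive semidefinite, so every eigenvalue is real and nonnegative. The eigenvalues sum to 28, which equals trace(L) = 2|E|. There is one zero in the spectrum, matching the 1 component.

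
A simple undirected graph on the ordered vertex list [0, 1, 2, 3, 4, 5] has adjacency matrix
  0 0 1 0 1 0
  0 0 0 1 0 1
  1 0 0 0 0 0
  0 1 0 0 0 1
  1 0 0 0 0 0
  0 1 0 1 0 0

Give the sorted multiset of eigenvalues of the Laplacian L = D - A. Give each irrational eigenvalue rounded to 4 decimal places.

Each diagonal entry of L is the vertex degree and each off-diagonal entry is -1 where an edge is present, 0 otherwise; in the order [0, 1, 2, 3, 4, 5] the diagonal is [2, 2, 1, 2, 1, 2]. Diagonalising L (or applying a numerical eigensolver to the 6x6 matrix) gives the spectrum above. The 2 zero eigenvalues correspond to the 2 connected components. There are 2 zeros in the spectrum, matching the 2 components.

[0, 0, 1, 3, 3, 3]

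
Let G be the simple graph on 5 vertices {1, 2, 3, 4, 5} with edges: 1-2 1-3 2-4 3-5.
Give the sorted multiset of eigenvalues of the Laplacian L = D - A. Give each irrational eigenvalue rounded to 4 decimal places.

[0, 0.3820, 1.3820, 2.6180, 3.6180]

With the vertex order [1, 2, 3, 4, 5], the degrees are [2, 2, 2, 1, 1], giving D = diag(2, 2, 2, 1, 1) and L = D - A. The multiplicity of 0 as a Laplacian eigenvalue equals the number of connected components. The single zero eigenvalue shows the graph is connected. There is one zero in the spectrum, matching the 1 component.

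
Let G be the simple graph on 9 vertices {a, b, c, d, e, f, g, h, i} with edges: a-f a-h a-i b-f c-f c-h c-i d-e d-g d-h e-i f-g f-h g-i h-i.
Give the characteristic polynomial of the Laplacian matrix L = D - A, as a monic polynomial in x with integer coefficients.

Reading degrees in the order [a, b, c, d, e, f, g, h, i] gives [3, 1, 3, 3, 2, 5, 3, 5, 5]; set D = diag(3, 1, 3, 3, 2, 5, 3, 5, 5) and form L = D - A. L has integer entries, so p(x) = det(xI - L) has integer coefficients. Expanding the determinant yields x^9 - 30x^8 + 377x^7 - 2582x^6 + 10493x^5 - 25764x^4 + 37037x^3 - 28176x^2 + 8532x. The coefficient of x^8 equals -trace(L) = -30, matching the sum of degrees. There is one zero in the spectrum, matching the 1 component. By the matrix-tree theorem the graph has (1/9) * product of the nonzero eigenvalues = 948 spanning trees.

x^9 - 30x^8 + 377x^7 - 2582x^6 + 10493x^5 - 25764x^4 + 37037x^3 - 28176x^2 + 8532x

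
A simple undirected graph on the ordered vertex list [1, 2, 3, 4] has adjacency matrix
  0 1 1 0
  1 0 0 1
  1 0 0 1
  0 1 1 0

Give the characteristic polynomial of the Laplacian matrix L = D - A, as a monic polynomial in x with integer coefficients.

x^4 - 8x^3 + 20x^2 - 16x

Reading degrees in the order [1, 2, 3, 4] gives [2, 2, 2, 2]; set D = diag(2, 2, 2, 2) and form L = D - A. Computing det(xI - L) by cofactor expansion (or equivalently via sum-over-permutations) gives x^4 - 8x^3 + 20x^2 - 16x. The constant term is 0 because L is singular (the all-ones vector lies in its kernel). By the matrix-tree theorem the graph has (1/4) * product of the nonzero eigenvalues = 4 spanning trees.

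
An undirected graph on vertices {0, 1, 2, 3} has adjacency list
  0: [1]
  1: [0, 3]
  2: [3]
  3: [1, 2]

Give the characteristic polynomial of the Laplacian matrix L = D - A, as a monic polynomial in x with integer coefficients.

x^4 - 6x^3 + 10x^2 - 4x

With the vertex order [0, 1, 2, 3], the degrees are [1, 2, 1, 2], giving D = diag(1, 2, 1, 2) and L = D - A. L has integer entries, so p(x) = det(xI - L) has integer coefficients. Expanding the determinant yields x^4 - 6x^3 + 10x^2 - 4x. The constant term is 0 because L is singular (the all-ones vector lies in its kernel).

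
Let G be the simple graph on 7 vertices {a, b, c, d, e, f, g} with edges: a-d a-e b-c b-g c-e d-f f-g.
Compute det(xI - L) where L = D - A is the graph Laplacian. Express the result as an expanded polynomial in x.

x^7 - 14x^6 + 77x^5 - 210x^4 + 294x^3 - 196x^2 + 49x

Reading degrees in the order [a, b, c, d, e, f, g] gives [2, 2, 2, 2, 2, 2, 2]; set D = diag(2, 2, 2, 2, 2, 2, 2) and form L = D - A. L has integer entries, so p(x) = det(xI - L) has integer coefficients. Expanding the determinant yields x^7 - 14x^6 + 77x^5 - 210x^4 + 294x^3 - 196x^2 + 49x. The coefficient of x^6 equals -trace(L) = -14, matching the sum of degrees. By the matrix-tree theorem the graph has (1/7) * product of the nonzero eigenvalues = 7 spanning trees.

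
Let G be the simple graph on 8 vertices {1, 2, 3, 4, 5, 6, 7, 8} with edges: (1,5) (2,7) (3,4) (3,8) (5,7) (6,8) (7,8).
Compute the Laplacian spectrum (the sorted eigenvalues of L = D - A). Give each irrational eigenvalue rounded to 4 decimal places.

With the vertex order [1, 2, 3, 4, 5, 6, 7, 8], the degrees are [1, 1, 2, 1, 2, 1, 3, 3], giving D = diag(1, 1, 2, 1, 2, 1, 3, 3) and L = D - A. Diagonalising L (or applying a numerical eigensolver to the 8x8 matrix) gives the spectrum above. The eigenvalues sum to 14, which equals trace(L) = 2|E|. By the matrix-tree theorem the graph has (1/8) * product of the nonzero eigenvalues = 1 spanning tree.

[0, 0.2509, 0.5858, 0.7287, 2, 2.3349, 3.4142, 4.6855]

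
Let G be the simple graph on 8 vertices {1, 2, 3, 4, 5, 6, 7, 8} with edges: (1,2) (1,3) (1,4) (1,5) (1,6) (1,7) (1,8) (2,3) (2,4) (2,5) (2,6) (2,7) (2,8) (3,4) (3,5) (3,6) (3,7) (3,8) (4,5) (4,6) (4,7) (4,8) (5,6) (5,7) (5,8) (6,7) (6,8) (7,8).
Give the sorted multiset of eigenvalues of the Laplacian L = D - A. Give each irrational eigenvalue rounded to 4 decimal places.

[0, 8, 8, 8, 8, 8, 8, 8]

Each diagonal entry of L is the vertex degree and each off-diagonal entry is -1 where an edge is present, 0 otherwise; in the order [1, 2, 3, 4, 5, 6, 7, 8] the diagonal is [7, 7, 7, 7, 7, 7, 7, 7]. The multiplicity of 0 as a Laplacian eigenvalue equals the number of connected components. The single zero eigenvalue shows the graph is connected. There is one zero in the spectrum, matching the 1 component.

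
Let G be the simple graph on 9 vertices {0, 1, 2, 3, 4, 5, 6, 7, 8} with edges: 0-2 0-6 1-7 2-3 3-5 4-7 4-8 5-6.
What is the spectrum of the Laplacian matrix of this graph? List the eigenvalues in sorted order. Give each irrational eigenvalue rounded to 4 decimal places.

[0, 0, 0.5858, 1.3820, 1.3820, 2, 3.4142, 3.6180, 3.6180]

Each diagonal entry of L is the vertex degree and each off-diagonal entry is -1 where an edge is present, 0 otherwise; in the order [0, 1, 2, 3, 4, 5, 6, 7, 8] the diagonal is [2, 1, 2, 2, 2, 2, 2, 2, 1]. Diagonalising L (or applying a numerical eigensolver to the 9x9 matrix) gives the spectrum above. The 2 zero eigenvalues correspond to the 2 connected components. There are 2 zeros in the spectrum, matching the 2 components.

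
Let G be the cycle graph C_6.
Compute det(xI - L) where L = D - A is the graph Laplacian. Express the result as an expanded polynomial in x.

The graph has 6 vertices and degree multiset [2, 2, 2, 2, 2, 2]; D is the diagonal matrix of degrees and L = D - A. The eigenvalues of L are [0, 1, 1, 3, 3, 4]; the characteristic polynomial is the product of (x - lambda_i), which multiplies out to x^6 - 12x^5 + 54x^4 - 112x^3 + 105x^2 - 36x. The coefficient of x^5 equals -trace(L) = -12, matching the sum of degrees. By the matrix-tree theorem the graph has (1/6) * product of the nonzero eigenvalues = 6 spanning trees.

x^6 - 12x^5 + 54x^4 - 112x^3 + 105x^2 - 36x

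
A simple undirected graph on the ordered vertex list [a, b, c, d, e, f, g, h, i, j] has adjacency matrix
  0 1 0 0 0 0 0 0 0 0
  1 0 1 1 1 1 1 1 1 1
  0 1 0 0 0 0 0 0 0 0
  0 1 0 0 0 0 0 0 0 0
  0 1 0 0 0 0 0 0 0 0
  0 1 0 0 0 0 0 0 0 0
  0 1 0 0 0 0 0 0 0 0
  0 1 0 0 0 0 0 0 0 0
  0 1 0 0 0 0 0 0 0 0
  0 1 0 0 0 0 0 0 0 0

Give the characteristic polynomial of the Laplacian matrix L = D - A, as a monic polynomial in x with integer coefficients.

Each diagonal entry of L is the vertex degree and each off-diagonal entry is -1 where an edge is present, 0 otherwise; in the order [a, b, c, d, e, f, g, h, i, j] the diagonal is [1, 9, 1, 1, 1, 1, 1, 1, 1, 1]. Computing det(xI - L) by cofactor expansion (or equivalently via sum-over-permutations) gives x^10 - 18x^9 + 108x^8 - 336x^7 + 630x^6 - 756x^5 + 588x^4 - 288x^3 + 81x^2 - 10x. Since p(0) = det(-L) = 0, x divides p(x). There is one zero in the spectrum, matching the 1 component.

x^10 - 18x^9 + 108x^8 - 336x^7 + 630x^6 - 756x^5 + 588x^4 - 288x^3 + 81x^2 - 10x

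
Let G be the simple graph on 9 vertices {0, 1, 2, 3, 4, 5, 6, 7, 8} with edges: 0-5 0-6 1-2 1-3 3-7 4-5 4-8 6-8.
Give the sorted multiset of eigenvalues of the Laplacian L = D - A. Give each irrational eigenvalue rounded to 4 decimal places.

[0, 0, 0.5858, 1.3820, 1.3820, 2, 3.4142, 3.6180, 3.6180]

Each diagonal entry of L is the vertex degree and each off-diagonal entry is -1 where an edge is present, 0 otherwise; in the order [0, 1, 2, 3, 4, 5, 6, 7, 8] the diagonal is [2, 2, 1, 2, 2, 2, 2, 1, 2]. L is symmetric positive semidefinite, so every eigenvalue is real and nonnegative. The 2 zero eigenvalues correspond to the 2 connected components. The largest eigenvalue, 3.6180, is at most the vertex count 9. The eigenvalues sum to 16, which equals trace(L) = 2|E|.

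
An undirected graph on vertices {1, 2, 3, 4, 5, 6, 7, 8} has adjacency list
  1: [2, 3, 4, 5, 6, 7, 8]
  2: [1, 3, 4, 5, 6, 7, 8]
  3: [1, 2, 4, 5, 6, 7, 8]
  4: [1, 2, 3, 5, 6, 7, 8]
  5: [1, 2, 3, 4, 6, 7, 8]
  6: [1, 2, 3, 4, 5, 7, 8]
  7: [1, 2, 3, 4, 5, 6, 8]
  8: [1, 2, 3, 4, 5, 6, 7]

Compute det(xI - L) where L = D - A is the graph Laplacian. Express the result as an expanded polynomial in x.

x^8 - 56x^7 + 1344x^6 - 17920x^5 + 143360x^4 - 688128x^3 + 1835008x^2 - 2097152x

Reading degrees in the order [1, 2, 3, 4, 5, 6, 7, 8] gives [7, 7, 7, 7, 7, 7, 7, 7]; set D = diag(7, 7, 7, 7, 7, 7, 7, 7) and form L = D - A. Computing det(xI - L) by cofactor expansion (or equivalently via sum-over-permutations) gives x^8 - 56x^7 + 1344x^6 - 17920x^5 + 143360x^4 - 688128x^3 + 1835008x^2 - 2097152x. The coefficient of x^7 equals -trace(L) = -56, matching the sum of degrees. There is one zero in the spectrum, matching the 1 component.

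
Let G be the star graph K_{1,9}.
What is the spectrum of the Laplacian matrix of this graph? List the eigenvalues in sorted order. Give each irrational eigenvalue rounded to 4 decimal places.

[0, 1, 1, 1, 1, 1, 1, 1, 1, 10]

The graph has 10 vertices and degree multiset [9, 1, 1, 1, 1, 1, 1, 1, 1, 1]; D is the diagonal matrix of degrees and L = D - A. Since every row of L sums to 0, the all-ones vector is in the kernel and 0 is an eigenvalue. The single zero eigenvalue shows the graph is connected. The eigenvalues sum to 18, which equals trace(L) = 2|E|.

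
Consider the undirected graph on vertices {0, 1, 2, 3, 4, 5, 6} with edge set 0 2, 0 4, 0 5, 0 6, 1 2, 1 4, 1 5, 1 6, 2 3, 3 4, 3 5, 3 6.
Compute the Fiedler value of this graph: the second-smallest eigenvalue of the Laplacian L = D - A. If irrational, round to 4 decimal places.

3

Reading degrees in the order [0, 1, 2, 3, 4, 5, 6] gives [4, 4, 3, 4, 3, 3, 3]; set D = diag(4, 4, 3, 4, 3, 3, 3) and form L = D - A. Computing the eigenvalues of L and sorting gives [0, 3, 3, 3, 4, 4, 7]. The Fiedler value lambda_2 = 3 is strictly positive, so the graph is connected. There is one zero in the spectrum, matching the 1 component. The eigenvalues sum to 24, which equals trace(L) = 2|E|.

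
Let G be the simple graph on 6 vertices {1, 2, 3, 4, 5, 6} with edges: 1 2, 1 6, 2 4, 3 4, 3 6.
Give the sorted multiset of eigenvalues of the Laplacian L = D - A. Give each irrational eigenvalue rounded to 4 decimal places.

[0, 0, 1.3820, 1.3820, 3.6180, 3.6180]

With the vertex order [1, 2, 3, 4, 5, 6], the degrees are [2, 2, 2, 2, 0, 2], giving D = diag(2, 2, 2, 2, 0, 2) and L = D - A. Diagonalising L (or applying a numerical eigensolver to the 6x6 matrix) gives the spectrum above. The 2 zero eigenvalues correspond to the 2 connected components. There are 2 zeros in the spectrum, matching the 2 components.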